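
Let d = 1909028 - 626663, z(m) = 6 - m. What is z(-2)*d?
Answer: 10258920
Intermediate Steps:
d = 1282365
z(-2)*d = (6 - 1*(-2))*1282365 = (6 + 2)*1282365 = 8*1282365 = 10258920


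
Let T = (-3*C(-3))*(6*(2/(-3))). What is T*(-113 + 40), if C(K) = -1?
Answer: 876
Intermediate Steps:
T = -12 (T = (-3*(-1))*(6*(2/(-3))) = 3*(6*(2*(-1/3))) = 3*(6*(-2/3)) = 3*(-4) = -12)
T*(-113 + 40) = -12*(-113 + 40) = -12*(-73) = 876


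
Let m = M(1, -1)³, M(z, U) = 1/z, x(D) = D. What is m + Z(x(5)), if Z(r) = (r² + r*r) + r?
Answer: 56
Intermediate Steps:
Z(r) = r + 2*r² (Z(r) = (r² + r²) + r = 2*r² + r = r + 2*r²)
m = 1 (m = (1/1)³ = 1³ = 1)
m + Z(x(5)) = 1 + 5*(1 + 2*5) = 1 + 5*(1 + 10) = 1 + 5*11 = 1 + 55 = 56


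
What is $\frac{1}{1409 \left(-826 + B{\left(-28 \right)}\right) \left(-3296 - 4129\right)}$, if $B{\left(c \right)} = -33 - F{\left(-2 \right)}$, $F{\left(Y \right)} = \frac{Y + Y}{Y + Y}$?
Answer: $\frac{1}{8997169500} \approx 1.1115 \cdot 10^{-10}$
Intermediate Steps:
$F{\left(Y \right)} = 1$ ($F{\left(Y \right)} = \frac{2 Y}{2 Y} = 2 Y \frac{1}{2 Y} = 1$)
$B{\left(c \right)} = -34$ ($B{\left(c \right)} = -33 - 1 = -34$)
$\frac{1}{1409 \left(-826 + B{\left(-28 \right)}\right) \left(-3296 - 4129\right)} = \frac{1}{1409 \left(-826 - 34\right) \left(-3296 - 4129\right)} = \frac{1}{1409 \left(\left(-860\right) \left(-7425\right)\right)} = \frac{1}{1409 \cdot 6385500} = \frac{1}{1409} \cdot \frac{1}{6385500} = \frac{1}{8997169500}$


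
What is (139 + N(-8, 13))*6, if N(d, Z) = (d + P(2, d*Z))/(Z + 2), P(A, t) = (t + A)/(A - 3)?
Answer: 4358/5 ≈ 871.60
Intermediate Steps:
P(A, t) = (A + t)/(-3 + A)
N(d, Z) = (-2 + d - Z*d)/(2 + Z) (N(d, Z) = (d + (2 + d*Z)/(-3 + 2))/(Z + 2) = (d + (2 + Z*d)/(-1))/(2 + Z) = (d - (2 + Z*d))/(2 + Z) = (d + (-2 - Z*d))/(2 + Z) = (-2 + d - Z*d)/(2 + Z))
(139 + N(-8, 13))*6 = (139 + (-2 - 8 - 1*13*(-8))/(2 + 13))*6 = (139 + (-2 - 8 + 104)/15)*6 = (139 + (1/15)*94)*6 = (139 + 94/15)*6 = (2179/15)*6 = 4358/5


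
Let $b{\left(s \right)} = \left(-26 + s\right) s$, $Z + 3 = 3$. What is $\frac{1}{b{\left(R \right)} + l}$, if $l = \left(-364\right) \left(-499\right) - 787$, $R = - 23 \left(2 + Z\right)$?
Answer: $\frac{1}{184161} \approx 5.43 \cdot 10^{-6}$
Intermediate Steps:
$Z = 0$ ($Z = -3 + 3 = 0$)
$R = -46$ ($R = - 23 \left(2 + 0\right) = \left(-23\right) 2 = -46$)
$b{\left(s \right)} = s \left(-26 + s\right)$
$l = 180849$ ($l = 181636 - 787 = 180849$)
$\frac{1}{b{\left(R \right)} + l} = \frac{1}{- 46 \left(-26 - 46\right) + 180849} = \frac{1}{\left(-46\right) \left(-72\right) + 180849} = \frac{1}{3312 + 180849} = \frac{1}{184161}$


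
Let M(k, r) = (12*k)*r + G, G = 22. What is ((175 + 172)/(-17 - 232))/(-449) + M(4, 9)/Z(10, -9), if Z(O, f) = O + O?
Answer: 25382297/1118010 ≈ 22.703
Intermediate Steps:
Z(O, f) = 2*O
M(k, r) = 22 + 12*k*r (M(k, r) = (12*k)*r + 22 = 12*k*r + 22 = 22 + 12*k*r)
((175 + 172)/(-17 - 232))/(-449) + M(4, 9)/Z(10, -9) = ((175 + 172)/(-17 - 232))/(-449) + (22 + 12*4*9)/((2*10)) = (347/(-249))*(-1/449) + (22 + 432)/20 = (347*(-1/249))*(-1/449) + 454*(1/20) = -347/249*(-1/449) + 227/10 = 347/111801 + 227/10 = 25382297/1118010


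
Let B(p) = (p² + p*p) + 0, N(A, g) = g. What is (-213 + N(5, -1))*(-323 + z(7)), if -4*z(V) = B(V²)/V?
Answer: 105823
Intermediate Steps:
B(p) = 2*p² (B(p) = (p² + p²) + 0 = 2*p² + 0 = 2*p²)
z(V) = -V³/2 (z(V) = -2*(V²)²/(4*V) = -2*V⁴/(4*V) = -V³/2)
(-213 + N(5, -1))*(-323 + z(7)) = (-213 - 1)*(-323 - ½*7³) = -214*(-323 - ½*343) = -214*(-323 - 343/2) = -214*(-989/2) = 105823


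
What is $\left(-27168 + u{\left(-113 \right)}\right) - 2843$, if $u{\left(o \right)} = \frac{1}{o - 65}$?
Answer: $- \frac{5341959}{178} \approx -30011.0$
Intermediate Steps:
$u{\left(o \right)} = \frac{1}{-65 + o}$
$\left(-27168 + u{\left(-113 \right)}\right) - 2843 = \left(-27168 + \frac{1}{-65 - 113}\right) - 2843 = \left(-27168 + \frac{1}{-178}\right) - 2843 = \left(-27168 - \frac{1}{178}\right) - 2843 = - \frac{4835905}{178} - 2843 = - \frac{5341959}{178}$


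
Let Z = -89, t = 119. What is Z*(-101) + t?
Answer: 9108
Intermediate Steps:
Z*(-101) + t = -89*(-101) + 119 = 8989 + 119 = 9108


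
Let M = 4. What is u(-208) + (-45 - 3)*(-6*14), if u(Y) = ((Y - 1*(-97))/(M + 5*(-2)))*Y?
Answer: 184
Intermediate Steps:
u(Y) = Y*(-97/6 - Y/6) (u(Y) = ((Y - 1*(-97))/(4 + 5*(-2)))*Y = ((Y + 97)/(4 - 10))*Y = ((97 + Y)/(-6))*Y = ((97 + Y)*(-⅙))*Y = (-97/6 - Y/6)*Y = Y*(-97/6 - Y/6))
u(-208) + (-45 - 3)*(-6*14) = -⅙*(-208)*(97 - 208) + (-45 - 3)*(-6*14) = -⅙*(-208)*(-111) - 48*(-84) = -3848 + 4032 = 184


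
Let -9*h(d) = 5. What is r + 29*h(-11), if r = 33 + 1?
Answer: 161/9 ≈ 17.889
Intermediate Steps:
r = 34
h(d) = -5/9 (h(d) = -⅑*5 = -5/9)
r + 29*h(-11) = 34 + 29*(-5/9) = 34 - 145/9 = 161/9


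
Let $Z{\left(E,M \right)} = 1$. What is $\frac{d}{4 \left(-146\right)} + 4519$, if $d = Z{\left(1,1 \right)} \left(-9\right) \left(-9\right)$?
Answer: $\frac{2639015}{584} \approx 4518.9$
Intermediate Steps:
$d = 81$ ($d = 1 \left(-9\right) \left(-9\right) = \left(-9\right) \left(-9\right) = 81$)
$\frac{d}{4 \left(-146\right)} + 4519 = \frac{81}{4 \left(-146\right)} + 4519 = \frac{81}{-584} + 4519 = 81 \left(- \frac{1}{584}\right) + 4519 = - \frac{81}{584} + 4519 = \frac{2639015}{584}$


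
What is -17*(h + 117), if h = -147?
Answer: 510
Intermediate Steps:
-17*(h + 117) = -17*(-147 + 117) = -17*(-30) = 510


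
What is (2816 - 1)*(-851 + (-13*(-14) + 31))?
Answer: -1795970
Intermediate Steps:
(2816 - 1)*(-851 + (-13*(-14) + 31)) = 2815*(-851 + (182 + 31)) = 2815*(-851 + 213) = 2815*(-638) = -1795970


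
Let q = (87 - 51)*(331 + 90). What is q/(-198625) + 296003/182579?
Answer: 56026428551/36264753875 ≈ 1.5449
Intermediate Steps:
q = 15156 (q = 36*421 = 15156)
q/(-198625) + 296003/182579 = 15156/(-198625) + 296003/182579 = 15156*(-1/198625) + 296003*(1/182579) = -15156/198625 + 296003/182579 = 56026428551/36264753875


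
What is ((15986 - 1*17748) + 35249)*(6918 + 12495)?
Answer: 650083131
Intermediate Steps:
((15986 - 1*17748) + 35249)*(6918 + 12495) = ((15986 - 17748) + 35249)*19413 = (-1762 + 35249)*19413 = 33487*19413 = 650083131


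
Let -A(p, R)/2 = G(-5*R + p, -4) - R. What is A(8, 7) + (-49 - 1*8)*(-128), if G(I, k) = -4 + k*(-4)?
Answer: 7286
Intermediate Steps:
G(I, k) = -4 - 4*k
A(p, R) = -24 + 2*R (A(p, R) = -2*((-4 - 4*(-4)) - R) = -2*((-4 + 16) - R) = -2*(12 - R) = -24 + 2*R)
A(8, 7) + (-49 - 1*8)*(-128) = (-24 + 2*7) + (-49 - 1*8)*(-128) = (-24 + 14) + (-49 - 8)*(-128) = -10 - 57*(-128) = -10 + 7296 = 7286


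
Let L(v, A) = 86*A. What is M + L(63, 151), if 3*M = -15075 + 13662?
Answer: 12515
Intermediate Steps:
M = -471 (M = (-15075 + 13662)/3 = (⅓)*(-1413) = -471)
M + L(63, 151) = -471 + 86*151 = -471 + 12986 = 12515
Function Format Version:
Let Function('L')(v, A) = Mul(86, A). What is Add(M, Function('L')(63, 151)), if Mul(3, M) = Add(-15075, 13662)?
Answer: 12515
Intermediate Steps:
M = -471 (M = Mul(Rational(1, 3), Add(-15075, 13662)) = Mul(Rational(1, 3), -1413) = -471)
Add(M, Function('L')(63, 151)) = Add(-471, Mul(86, 151)) = Add(-471, 12986) = 12515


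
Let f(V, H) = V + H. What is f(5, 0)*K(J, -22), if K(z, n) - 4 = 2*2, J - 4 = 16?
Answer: 40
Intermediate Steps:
J = 20 (J = 4 + 16 = 20)
K(z, n) = 8 (K(z, n) = 4 + 2*2 = 4 + 4 = 8)
f(V, H) = H + V
f(5, 0)*K(J, -22) = (0 + 5)*8 = 5*8 = 40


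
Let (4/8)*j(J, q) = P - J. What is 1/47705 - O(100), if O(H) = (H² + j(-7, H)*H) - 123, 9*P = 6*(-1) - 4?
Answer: -4746313556/429345 ≈ -11055.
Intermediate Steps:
P = -10/9 (P = (6*(-1) - 4)/9 = (-6 - 4)/9 = (⅑)*(-10) = -10/9 ≈ -1.1111)
j(J, q) = -20/9 - 2*J (j(J, q) = 2*(-10/9 - J) = -20/9 - 2*J)
O(H) = -123 + H² + 106*H/9 (O(H) = (H² + (-20/9 - 2*(-7))*H) - 123 = (H² + (-20/9 + 14)*H) - 123 = (H² + 106*H/9) - 123 = -123 + H² + 106*H/9)
1/47705 - O(100) = 1/47705 - (-123 + 100² + (106/9)*100) = 1/47705 - (-123 + 10000 + 10600/9) = 1/47705 - 1*99493/9 = 1/47705 - 99493/9 = -4746313556/429345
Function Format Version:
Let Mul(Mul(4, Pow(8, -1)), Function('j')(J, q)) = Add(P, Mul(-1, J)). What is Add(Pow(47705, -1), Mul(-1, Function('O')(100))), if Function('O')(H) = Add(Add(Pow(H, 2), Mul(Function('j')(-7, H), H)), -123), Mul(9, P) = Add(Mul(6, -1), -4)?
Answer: Rational(-4746313556, 429345) ≈ -11055.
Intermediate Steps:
P = Rational(-10, 9) (P = Mul(Rational(1, 9), Add(Mul(6, -1), -4)) = Mul(Rational(1, 9), Add(-6, -4)) = Mul(Rational(1, 9), -10) = Rational(-10, 9) ≈ -1.1111)
Function('j')(J, q) = Add(Rational(-20, 9), Mul(-2, J)) (Function('j')(J, q) = Mul(2, Add(Rational(-10, 9), Mul(-1, J))) = Add(Rational(-20, 9), Mul(-2, J)))
Function('O')(H) = Add(-123, Pow(H, 2), Mul(Rational(106, 9), H)) (Function('O')(H) = Add(Add(Pow(H, 2), Mul(Add(Rational(-20, 9), Mul(-2, -7)), H)), -123) = Add(Add(Pow(H, 2), Mul(Add(Rational(-20, 9), 14), H)), -123) = Add(Add(Pow(H, 2), Mul(Rational(106, 9), H)), -123) = Add(-123, Pow(H, 2), Mul(Rational(106, 9), H)))
Add(Pow(47705, -1), Mul(-1, Function('O')(100))) = Add(Pow(47705, -1), Mul(-1, Add(-123, Pow(100, 2), Mul(Rational(106, 9), 100)))) = Add(Rational(1, 47705), Mul(-1, Add(-123, 10000, Rational(10600, 9)))) = Add(Rational(1, 47705), Mul(-1, Rational(99493, 9))) = Add(Rational(1, 47705), Rational(-99493, 9)) = Rational(-4746313556, 429345)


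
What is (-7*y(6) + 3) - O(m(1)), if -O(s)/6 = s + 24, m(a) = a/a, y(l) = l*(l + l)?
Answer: -351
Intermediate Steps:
y(l) = 2*l² (y(l) = l*(2*l) = 2*l²)
m(a) = 1
O(s) = -144 - 6*s (O(s) = -6*(s + 24) = -6*(24 + s) = -144 - 6*s)
(-7*y(6) + 3) - O(m(1)) = (-14*6² + 3) - (-144 - 6*1) = (-14*36 + 3) - (-144 - 6) = (-7*72 + 3) - 1*(-150) = (-504 + 3) + 150 = -501 + 150 = -351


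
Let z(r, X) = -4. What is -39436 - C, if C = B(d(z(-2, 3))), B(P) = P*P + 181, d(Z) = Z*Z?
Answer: -39873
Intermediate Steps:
d(Z) = Z²
B(P) = 181 + P² (B(P) = P² + 181 = 181 + P²)
C = 437 (C = 181 + ((-4)²)² = 181 + 16² = 181 + 256 = 437)
-39436 - C = -39436 - 1*437 = -39436 - 437 = -39873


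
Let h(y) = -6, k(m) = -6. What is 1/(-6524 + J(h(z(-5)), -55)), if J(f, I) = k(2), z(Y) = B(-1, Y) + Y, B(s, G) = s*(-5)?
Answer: -1/6530 ≈ -0.00015314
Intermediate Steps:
B(s, G) = -5*s
z(Y) = 5 + Y (z(Y) = -5*(-1) + Y = 5 + Y)
J(f, I) = -6
1/(-6524 + J(h(z(-5)), -55)) = 1/(-6524 - 6) = 1/(-6530) = -1/6530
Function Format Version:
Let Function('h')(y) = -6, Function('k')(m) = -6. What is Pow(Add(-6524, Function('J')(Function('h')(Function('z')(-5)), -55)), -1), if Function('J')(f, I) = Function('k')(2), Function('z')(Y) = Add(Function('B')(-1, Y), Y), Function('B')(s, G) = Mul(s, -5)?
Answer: Rational(-1, 6530) ≈ -0.00015314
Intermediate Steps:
Function('B')(s, G) = Mul(-5, s)
Function('z')(Y) = Add(5, Y) (Function('z')(Y) = Add(Mul(-5, -1), Y) = Add(5, Y))
Function('J')(f, I) = -6
Pow(Add(-6524, Function('J')(Function('h')(Function('z')(-5)), -55)), -1) = Pow(Add(-6524, -6), -1) = Pow(-6530, -1) = Rational(-1, 6530)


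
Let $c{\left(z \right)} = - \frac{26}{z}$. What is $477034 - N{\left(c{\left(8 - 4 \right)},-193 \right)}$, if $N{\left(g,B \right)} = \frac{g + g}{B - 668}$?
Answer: $\frac{410726261}{861} \approx 4.7703 \cdot 10^{5}$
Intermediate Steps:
$N{\left(g,B \right)} = \frac{2 g}{-668 + B}$
$477034 - N{\left(c{\left(8 - 4 \right)},-193 \right)} = 477034 - \frac{2 \left(- \frac{26}{8 - 4}\right)}{-668 - 193} = 477034 - \frac{2 \left(- \frac{26}{4}\right)}{-861} = 477034 - 2 \left(\left(-26\right) \frac{1}{4}\right) \left(- \frac{1}{861}\right) = 477034 - 2 \left(- \frac{13}{2}\right) \left(- \frac{1}{861}\right) = 477034 - \frac{13}{861} = \frac{410726261}{861}$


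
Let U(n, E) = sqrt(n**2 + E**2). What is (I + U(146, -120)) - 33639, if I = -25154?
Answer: -58793 + 2*sqrt(8929) ≈ -58604.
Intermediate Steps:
U(n, E) = sqrt(E**2 + n**2)
(I + U(146, -120)) - 33639 = (-25154 + sqrt((-120)**2 + 146**2)) - 33639 = (-25154 + sqrt(14400 + 21316)) - 33639 = (-25154 + sqrt(35716)) - 33639 = (-25154 + 2*sqrt(8929)) - 33639 = -58793 + 2*sqrt(8929)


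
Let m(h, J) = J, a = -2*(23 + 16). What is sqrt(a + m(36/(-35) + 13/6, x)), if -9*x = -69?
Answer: I*sqrt(633)/3 ≈ 8.3865*I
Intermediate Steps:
x = 23/3 (x = -1/9*(-69) = 23/3 ≈ 7.6667)
a = -78 (a = -2*39 = -78)
sqrt(a + m(36/(-35) + 13/6, x)) = sqrt(-78 + 23/3) = sqrt(-211/3) = I*sqrt(633)/3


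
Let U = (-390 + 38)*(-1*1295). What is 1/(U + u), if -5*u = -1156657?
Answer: 5/3435857 ≈ 1.4552e-6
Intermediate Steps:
U = 455840 (U = -352*(-1295) = 455840)
u = 1156657/5 (u = -1/5*(-1156657) = 1156657/5 ≈ 2.3133e+5)
1/(U + u) = 1/(455840 + 1156657/5) = 1/(3435857/5) = 5/3435857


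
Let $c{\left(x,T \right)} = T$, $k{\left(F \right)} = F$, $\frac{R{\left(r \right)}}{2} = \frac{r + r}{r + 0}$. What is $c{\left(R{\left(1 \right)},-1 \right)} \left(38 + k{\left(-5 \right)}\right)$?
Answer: $-33$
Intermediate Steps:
$R{\left(r \right)} = 4$ ($R{\left(r \right)} = 2 \frac{r + r}{r + 0} = 2 \frac{2 r}{r} = 2 \cdot 2 = 4$)
$c{\left(R{\left(1 \right)},-1 \right)} \left(38 + k{\left(-5 \right)}\right) = - (38 - 5) = \left(-1\right) 33 = -33$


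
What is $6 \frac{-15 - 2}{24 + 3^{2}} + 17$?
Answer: $\frac{153}{11} \approx 13.909$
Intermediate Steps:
$6 \frac{-15 - 2}{24 + 3^{2}} + 17 = 6 \left(- \frac{17}{24 + 9}\right) + 17 = 6 \left(- \frac{17}{33}\right) + 17 = - \frac{34}{11} + 17 = \frac{153}{11}$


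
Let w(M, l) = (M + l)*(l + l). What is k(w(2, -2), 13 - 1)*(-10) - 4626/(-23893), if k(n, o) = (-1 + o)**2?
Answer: -28905904/23893 ≈ -1209.8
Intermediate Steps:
w(M, l) = 2*l*(M + l) (w(M, l) = (M + l)*(2*l) = 2*l*(M + l))
k(w(2, -2), 13 - 1)*(-10) - 4626/(-23893) = (-1 + (13 - 1))**2*(-10) - 4626/(-23893) = (-1 + 12)**2*(-10) - 4626*(-1/23893) = 11**2*(-10) + 4626/23893 = 121*(-10) + 4626/23893 = -1210 + 4626/23893 = -28905904/23893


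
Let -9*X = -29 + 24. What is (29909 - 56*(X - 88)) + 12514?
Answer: 425879/9 ≈ 47320.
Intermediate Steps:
X = 5/9 (X = -(-29 + 24)/9 = -⅑*(-5) = 5/9 ≈ 0.55556)
(29909 - 56*(X - 88)) + 12514 = (29909 - 56*(5/9 - 88)) + 12514 = (29909 - 56*(-787/9)) + 12514 = (29909 + 44072/9) + 12514 = 313253/9 + 12514 = 425879/9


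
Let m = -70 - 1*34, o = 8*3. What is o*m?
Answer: -2496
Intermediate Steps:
o = 24
m = -104 (m = -70 - 34 = -104)
o*m = 24*(-104) = -2496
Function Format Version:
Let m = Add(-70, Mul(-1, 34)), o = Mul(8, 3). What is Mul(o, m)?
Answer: -2496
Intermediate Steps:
o = 24
m = -104 (m = Add(-70, -34) = -104)
Mul(o, m) = Mul(24, -104) = -2496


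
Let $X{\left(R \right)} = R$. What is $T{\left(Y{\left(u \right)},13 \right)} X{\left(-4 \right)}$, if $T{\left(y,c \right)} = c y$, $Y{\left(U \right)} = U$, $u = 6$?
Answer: $-312$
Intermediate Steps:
$T{\left(Y{\left(u \right)},13 \right)} X{\left(-4 \right)} = 13 \cdot 6 \left(-4\right) = 78 \left(-4\right) = -312$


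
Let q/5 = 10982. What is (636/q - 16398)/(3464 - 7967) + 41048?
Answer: 1691736301764/41209955 ≈ 41052.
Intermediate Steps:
q = 54910 (q = 5*10982 = 54910)
(636/q - 16398)/(3464 - 7967) + 41048 = (636/54910 - 16398)/(3464 - 7967) + 41048 = (636*(1/54910) - 16398)/(-4503) + 41048 = (318/27455 - 16398)*(-1/4503) + 41048 = -450206772/27455*(-1/4503) + 41048 = 150068924/41209955 + 41048 = 1691736301764/41209955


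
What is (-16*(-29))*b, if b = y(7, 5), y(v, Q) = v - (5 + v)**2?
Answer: -63568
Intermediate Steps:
b = -137 (b = 7 - (5 + 7)**2 = 7 - 1*12**2 = 7 - 1*144 = 7 - 144 = -137)
(-16*(-29))*b = -16*(-29)*(-137) = 464*(-137) = -63568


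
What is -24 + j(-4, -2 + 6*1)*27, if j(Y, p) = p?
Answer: 84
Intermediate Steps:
-24 + j(-4, -2 + 6*1)*27 = -24 + (-2 + 6*1)*27 = -24 + (-2 + 6)*27 = -24 + 4*27 = -24 + 108 = 84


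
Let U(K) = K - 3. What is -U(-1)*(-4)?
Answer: -16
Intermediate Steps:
U(K) = -3 + K
-U(-1)*(-4) = -(-3 - 1)*(-4) = -1*(-4)*(-4) = 4*(-4) = -16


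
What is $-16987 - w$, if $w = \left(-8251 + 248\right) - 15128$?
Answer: $6144$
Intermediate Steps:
$w = -23131$ ($w = -8003 - 15128 = -23131$)
$-16987 - w = -16987 - -23131 = -16987 + 23131 = 6144$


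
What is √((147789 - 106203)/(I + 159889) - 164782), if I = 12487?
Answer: I*√363870420541/1486 ≈ 405.93*I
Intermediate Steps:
√((147789 - 106203)/(I + 159889) - 164782) = √((147789 - 106203)/(12487 + 159889) - 164782) = √(41586/172376 - 164782) = √(41586*(1/172376) - 164782) = √(717/2972 - 164782) = √(-489731387/2972) = I*√363870420541/1486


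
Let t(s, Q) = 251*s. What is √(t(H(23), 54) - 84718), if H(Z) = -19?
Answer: 3*I*√9943 ≈ 299.14*I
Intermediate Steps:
√(t(H(23), 54) - 84718) = √(251*(-19) - 84718) = √(-4769 - 84718) = √(-89487) = 3*I*√9943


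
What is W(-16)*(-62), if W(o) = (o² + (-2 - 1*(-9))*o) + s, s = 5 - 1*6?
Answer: -8866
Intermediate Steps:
s = -1 (s = 5 - 6 = -1)
W(o) = -1 + o² + 7*o (W(o) = (o² + (-2 - 1*(-9))*o) - 1 = (o² + (-2 + 9)*o) - 1 = (o² + 7*o) - 1 = -1 + o² + 7*o)
W(-16)*(-62) = (-1 + (-16)² + 7*(-16))*(-62) = (-1 + 256 - 112)*(-62) = 143*(-62) = -8866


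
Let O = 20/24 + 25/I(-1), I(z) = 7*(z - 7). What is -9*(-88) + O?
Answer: 133121/168 ≈ 792.39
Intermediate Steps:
I(z) = -49 + 7*z (I(z) = 7*(-7 + z) = -49 + 7*z)
O = 65/168 (O = 20/24 + 25/(-49 + 7*(-1)) = 20*(1/24) + 25/(-49 - 7) = ⅚ + 25/(-56) = ⅚ + 25*(-1/56) = ⅚ - 25/56 = 65/168 ≈ 0.38690)
-9*(-88) + O = -9*(-88) + 65/168 = 792 + 65/168 = 133121/168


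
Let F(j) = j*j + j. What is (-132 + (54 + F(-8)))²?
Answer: 484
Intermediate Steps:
F(j) = j + j² (F(j) = j² + j = j + j²)
(-132 + (54 + F(-8)))² = (-132 + (54 - 8*(1 - 8)))² = (-132 + (54 - 8*(-7)))² = (-132 + (54 + 56))² = (-132 + 110)² = (-22)² = 484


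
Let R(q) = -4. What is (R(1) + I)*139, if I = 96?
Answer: 12788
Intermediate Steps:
(R(1) + I)*139 = (-4 + 96)*139 = 92*139 = 12788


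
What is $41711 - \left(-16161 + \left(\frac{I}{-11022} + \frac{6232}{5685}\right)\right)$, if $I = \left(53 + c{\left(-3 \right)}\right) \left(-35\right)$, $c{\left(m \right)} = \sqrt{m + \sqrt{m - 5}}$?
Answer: $\frac{1208728112087}{20886690} - \frac{35 \sqrt{-3 + 2 i \sqrt{2}}}{11022} \approx 57871.0 - 0.0059928 i$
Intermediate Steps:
$c{\left(m \right)} = \sqrt{m + \sqrt{-5 + m}}$
$I = -1855 - 35 \sqrt{-3 + 2 i \sqrt{2}}$ ($I = \left(53 + \sqrt{-3 + \sqrt{-5 - 3}}\right) \left(-35\right) = \left(53 + \sqrt{-3 + \sqrt{-8}}\right) \left(-35\right) = \left(53 + \sqrt{-3 + 2 i \sqrt{2}}\right) \left(-35\right) = -1855 - 35 \sqrt{-3 + 2 i \sqrt{2}} \approx -1881.2 - 66.052 i$)
$41711 - \left(-16161 + \left(\frac{I}{-11022} + \frac{6232}{5685}\right)\right) = 41711 - \left(-16161 + \left(\frac{-1855 - 35 \sqrt{-3 + 2 i \sqrt{2}}}{-11022} + \frac{6232}{5685}\right)\right) = 41711 - \left(-16161 + \left(\left(-1855 - 35 \sqrt{-3 + 2 i \sqrt{2}}\right) \left(- \frac{1}{11022}\right) + 6232 \cdot \frac{1}{5685}\right)\right) = 41711 - \left(-16161 + \left(\left(\frac{1855}{11022} + \frac{35 \sqrt{-3 + 2 i \sqrt{2}}}{11022}\right) + \frac{6232}{5685}\right)\right) = 41711 - \left(-16161 + \left(\frac{26411593}{20886690} + \frac{35 \sqrt{-3 + 2 i \sqrt{2}}}{11022}\right)\right) = 41711 - \left(- \frac{337523385497}{20886690} + \frac{35 \sqrt{-3 + 2 i \sqrt{2}}}{11022}\right) = 41711 + \left(\frac{337523385497}{20886690} - \frac{35 \sqrt{-3 + 2 i \sqrt{2}}}{11022}\right) = \frac{1208728112087}{20886690} - \frac{35 \sqrt{-3 + 2 i \sqrt{2}}}{11022}$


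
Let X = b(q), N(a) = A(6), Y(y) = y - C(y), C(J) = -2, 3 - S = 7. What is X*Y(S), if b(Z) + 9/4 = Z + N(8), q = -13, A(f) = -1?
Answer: 65/2 ≈ 32.500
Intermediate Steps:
S = -4 (S = 3 - 1*7 = 3 - 7 = -4)
Y(y) = 2 + y (Y(y) = y - 1*(-2) = y + 2 = 2 + y)
N(a) = -1
b(Z) = -13/4 + Z (b(Z) = -9/4 + (Z - 1) = -9/4 + (-1 + Z) = -13/4 + Z)
X = -65/4 (X = -13/4 - 13 = -65/4 ≈ -16.250)
X*Y(S) = -65*(2 - 4)/4 = -65/4*(-2) = 65/2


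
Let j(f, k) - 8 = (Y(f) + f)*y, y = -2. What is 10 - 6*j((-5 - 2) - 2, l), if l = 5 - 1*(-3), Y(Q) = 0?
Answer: -146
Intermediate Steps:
l = 8 (l = 5 + 3 = 8)
j(f, k) = 8 - 2*f (j(f, k) = 8 + (0 + f)*(-2) = 8 + f*(-2) = 8 - 2*f)
10 - 6*j((-5 - 2) - 2, l) = 10 - 6*(8 - 2*((-5 - 2) - 2)) = 10 - 6*(8 - 2*(-7 - 2)) = 10 - 6*(8 - 2*(-9)) = 10 - 6*(8 + 18) = 10 - 6*26 = 10 - 156 = -146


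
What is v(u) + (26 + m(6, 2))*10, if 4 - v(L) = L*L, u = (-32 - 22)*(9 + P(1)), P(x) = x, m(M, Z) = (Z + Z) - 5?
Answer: -291346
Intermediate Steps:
m(M, Z) = -5 + 2*Z (m(M, Z) = 2*Z - 5 = -5 + 2*Z)
u = -540 (u = (-32 - 22)*(9 + 1) = -54*10 = -540)
v(L) = 4 - L² (v(L) = 4 - L*L = 4 - L²)
v(u) + (26 + m(6, 2))*10 = (4 - 1*(-540)²) + (26 + (-5 + 2*2))*10 = (4 - 1*291600) + (26 + (-5 + 4))*10 = (4 - 291600) + (26 - 1)*10 = -291596 + 25*10 = -291596 + 250 = -291346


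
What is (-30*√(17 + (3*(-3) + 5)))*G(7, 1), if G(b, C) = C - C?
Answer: 0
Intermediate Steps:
G(b, C) = 0
(-30*√(17 + (3*(-3) + 5)))*G(7, 1) = -30*√(17 + (3*(-3) + 5))*0 = -30*√(17 + (-9 + 5))*0 = -30*√(17 - 4)*0 = -30*√13*0 = 0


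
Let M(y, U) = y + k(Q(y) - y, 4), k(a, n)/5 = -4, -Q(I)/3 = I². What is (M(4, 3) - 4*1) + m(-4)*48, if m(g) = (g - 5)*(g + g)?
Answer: 3436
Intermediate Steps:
Q(I) = -3*I²
k(a, n) = -20 (k(a, n) = 5*(-4) = -20)
m(g) = 2*g*(-5 + g) (m(g) = (-5 + g)*(2*g) = 2*g*(-5 + g))
M(y, U) = -20 + y (M(y, U) = y - 20 = -20 + y)
(M(4, 3) - 4*1) + m(-4)*48 = ((-20 + 4) - 4*1) + (2*(-4)*(-5 - 4))*48 = (-16 - 4) + (2*(-4)*(-9))*48 = -20 + 72*48 = -20 + 3456 = 3436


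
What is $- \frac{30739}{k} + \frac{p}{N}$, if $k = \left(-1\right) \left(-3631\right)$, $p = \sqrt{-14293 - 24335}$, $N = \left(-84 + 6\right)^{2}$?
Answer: $- \frac{30739}{3631} + \frac{i \sqrt{1073}}{1014} \approx -8.4657 + 0.032304 i$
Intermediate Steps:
$N = 6084$ ($N = \left(-78\right)^{2} = 6084$)
$p = 6 i \sqrt{1073}$ ($p = \sqrt{-38628} = 6 i \sqrt{1073} \approx 196.54 i$)
$k = 3631$
$- \frac{30739}{k} + \frac{p}{N} = - \frac{30739}{3631} + \frac{6 i \sqrt{1073}}{6084} = \left(-30739\right) \frac{1}{3631} + 6 i \sqrt{1073} \cdot \frac{1}{6084} = - \frac{30739}{3631} + \frac{i \sqrt{1073}}{1014}$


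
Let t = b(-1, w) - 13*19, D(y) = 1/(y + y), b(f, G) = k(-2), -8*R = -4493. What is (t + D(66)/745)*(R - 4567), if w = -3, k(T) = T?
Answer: 23776545889/23840 ≈ 9.9734e+5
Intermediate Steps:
R = 4493/8 (R = -⅛*(-4493) = 4493/8 ≈ 561.63)
b(f, G) = -2
D(y) = 1/(2*y)
t = -249 (t = -2 - 13*19 = -2 - 247 = -249)
(t + D(66)/745)*(R - 4567) = (-249 + ((½)/66)/745)*(4493/8 - 4567) = (-249 + ((½)*(1/66))*(1/745))*(-32043/8) = (-249 + (1/132)*(1/745))*(-32043/8) = (-249 + 1/98340)*(-32043/8) = -24486659/98340*(-32043/8) = 23776545889/23840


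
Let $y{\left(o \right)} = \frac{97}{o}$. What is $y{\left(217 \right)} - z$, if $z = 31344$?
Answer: $- \frac{6801551}{217} \approx -31344.0$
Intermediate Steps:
$y{\left(217 \right)} - z = \frac{97}{217} - 31344 = - \frac{6801551}{217}$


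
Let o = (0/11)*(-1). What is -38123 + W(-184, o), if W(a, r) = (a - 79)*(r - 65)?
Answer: -21028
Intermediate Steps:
o = 0 (o = (0*(1/11))*(-1) = 0*(-1) = 0)
W(a, r) = (-79 + a)*(-65 + r)
-38123 + W(-184, o) = -38123 + (5135 - 79*0 - 65*(-184) - 184*0) = -38123 + (5135 + 0 + 11960 + 0) = -38123 + 17095 = -21028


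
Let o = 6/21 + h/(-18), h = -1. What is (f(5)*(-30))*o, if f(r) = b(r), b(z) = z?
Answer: -1075/21 ≈ -51.190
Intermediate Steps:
f(r) = r
o = 43/126 (o = 6/21 - 1/(-18) = 6*(1/21) - 1*(-1/18) = 2/7 + 1/18 = 43/126 ≈ 0.34127)
(f(5)*(-30))*o = (5*(-30))*(43/126) = -150*43/126 = -1075/21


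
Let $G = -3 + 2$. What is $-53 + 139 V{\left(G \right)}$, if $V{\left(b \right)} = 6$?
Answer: $781$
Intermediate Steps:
$G = -1$
$-53 + 139 V{\left(G \right)} = -53 + 139 \cdot 6 = -53 + 834 = 781$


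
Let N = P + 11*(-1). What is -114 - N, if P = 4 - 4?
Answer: -103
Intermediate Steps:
P = 0
N = -11 (N = 0 + 11*(-1) = 0 - 11 = -11)
-114 - N = -114 - 1*(-11) = -114 + 11 = -103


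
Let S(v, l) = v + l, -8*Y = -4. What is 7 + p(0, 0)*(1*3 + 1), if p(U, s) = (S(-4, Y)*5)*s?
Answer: 7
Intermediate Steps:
Y = 1/2 (Y = -1/8*(-4) = 1/2 ≈ 0.50000)
S(v, l) = l + v
p(U, s) = -35*s/2 (p(U, s) = ((1/2 - 4)*5)*s = (-7/2*5)*s = -35*s/2)
7 + p(0, 0)*(1*3 + 1) = 7 + (-35/2*0)*(1*3 + 1) = 7 + 0*(3 + 1) = 7 + 0*4 = 7 + 0 = 7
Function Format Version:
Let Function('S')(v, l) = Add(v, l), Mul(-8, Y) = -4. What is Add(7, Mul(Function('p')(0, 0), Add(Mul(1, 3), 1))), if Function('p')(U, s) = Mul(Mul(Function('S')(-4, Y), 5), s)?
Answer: 7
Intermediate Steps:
Y = Rational(1, 2) (Y = Mul(Rational(-1, 8), -4) = Rational(1, 2) ≈ 0.50000)
Function('S')(v, l) = Add(l, v)
Function('p')(U, s) = Mul(Rational(-35, 2), s) (Function('p')(U, s) = Mul(Mul(Add(Rational(1, 2), -4), 5), s) = Mul(Mul(Rational(-7, 2), 5), s) = Mul(Rational(-35, 2), s))
Add(7, Mul(Function('p')(0, 0), Add(Mul(1, 3), 1))) = Add(7, Mul(Mul(Rational(-35, 2), 0), Add(Mul(1, 3), 1))) = Add(7, Mul(0, Add(3, 1))) = Add(7, Mul(0, 4)) = Add(7, 0) = 7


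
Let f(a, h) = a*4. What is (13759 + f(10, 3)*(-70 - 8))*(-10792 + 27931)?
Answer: 182341821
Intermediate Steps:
f(a, h) = 4*a
(13759 + f(10, 3)*(-70 - 8))*(-10792 + 27931) = (13759 + (4*10)*(-70 - 8))*(-10792 + 27931) = (13759 + 40*(-78))*17139 = (13759 - 3120)*17139 = 10639*17139 = 182341821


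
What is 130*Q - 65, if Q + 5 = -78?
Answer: -10855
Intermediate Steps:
Q = -83 (Q = -5 - 78 = -83)
130*Q - 65 = 130*(-83) - 65 = -10790 - 65 = -10855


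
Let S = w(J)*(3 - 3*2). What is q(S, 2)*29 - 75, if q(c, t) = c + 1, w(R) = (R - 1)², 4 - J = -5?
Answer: -5614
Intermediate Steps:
J = 9 (J = 4 - 1*(-5) = 4 + 5 = 9)
w(R) = (-1 + R)²
S = -192 (S = (-1 + 9)²*(3 - 3*2) = 8²*(3 - 6) = 64*(-3) = -192)
q(c, t) = 1 + c
q(S, 2)*29 - 75 = (1 - 192)*29 - 75 = -191*29 - 75 = -5539 - 75 = -5614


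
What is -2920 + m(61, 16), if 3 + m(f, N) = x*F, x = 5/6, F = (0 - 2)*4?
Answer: -8789/3 ≈ -2929.7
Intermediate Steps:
F = -8 (F = -2*4 = -8)
x = ⅚ (x = 5*(⅙) = ⅚ ≈ 0.83333)
m(f, N) = -29/3 (m(f, N) = -3 + (⅚)*(-8) = -3 - 20/3 = -29/3)
-2920 + m(61, 16) = -2920 - 29/3 = -8789/3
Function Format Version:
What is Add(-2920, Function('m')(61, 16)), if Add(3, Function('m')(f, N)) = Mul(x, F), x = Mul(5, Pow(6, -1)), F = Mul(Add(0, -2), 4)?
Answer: Rational(-8789, 3) ≈ -2929.7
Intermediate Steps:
F = -8 (F = Mul(-2, 4) = -8)
x = Rational(5, 6) (x = Mul(5, Rational(1, 6)) = Rational(5, 6) ≈ 0.83333)
Function('m')(f, N) = Rational(-29, 3) (Function('m')(f, N) = Add(-3, Mul(Rational(5, 6), -8)) = Add(-3, Rational(-20, 3)) = Rational(-29, 3))
Add(-2920, Function('m')(61, 16)) = Add(-2920, Rational(-29, 3)) = Rational(-8789, 3)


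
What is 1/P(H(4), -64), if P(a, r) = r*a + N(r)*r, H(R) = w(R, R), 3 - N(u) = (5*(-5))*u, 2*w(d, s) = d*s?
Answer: 1/101696 ≈ 9.8332e-6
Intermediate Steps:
w(d, s) = d*s/2 (w(d, s) = (d*s)/2 = d*s/2)
N(u) = 3 + 25*u (N(u) = 3 - 5*(-5)*u = 3 - (-25)*u = 3 + 25*u)
H(R) = R²/2 (H(R) = R*R/2 = R²/2)
P(a, r) = a*r + r*(3 + 25*r) (P(a, r) = r*a + (3 + 25*r)*r = a*r + r*(3 + 25*r))
1/P(H(4), -64) = 1/(-64*(3 + (½)*4² + 25*(-64))) = 1/(-64*(3 + (½)*16 - 1600)) = 1/(-64*(3 + 8 - 1600)) = 1/(-64*(-1589)) = 1/101696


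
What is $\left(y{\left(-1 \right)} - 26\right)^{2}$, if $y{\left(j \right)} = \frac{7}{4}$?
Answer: $\frac{9409}{16} \approx 588.06$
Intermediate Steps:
$y{\left(j \right)} = \frac{7}{4}$ ($y{\left(j \right)} = 7 \cdot \frac{1}{4} = \frac{7}{4}$)
$\left(y{\left(-1 \right)} - 26\right)^{2} = \left(\frac{7}{4} - 26\right)^{2} = \left(- \frac{97}{4}\right)^{2} = \frac{9409}{16}$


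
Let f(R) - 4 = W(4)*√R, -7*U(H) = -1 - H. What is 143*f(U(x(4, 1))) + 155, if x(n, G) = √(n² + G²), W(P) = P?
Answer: 727 + 572*√(7 + 7*√17)/7 ≈ 1216.3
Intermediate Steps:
x(n, G) = √(G² + n²)
U(H) = ⅐ + H/7 (U(H) = -(-1 - H)/7 = ⅐ + H/7)
f(R) = 4 + 4*√R
143*f(U(x(4, 1))) + 155 = 143*(4 + 4*√(⅐ + √(1² + 4²)/7)) + 155 = 143*(4 + 4*√(⅐ + √(1 + 16)/7)) + 155 = 143*(4 + 4*√(⅐ + √17/7)) + 155 = (572 + 572*√(⅐ + √17/7)) + 155 = 727 + 572*√(⅐ + √17/7)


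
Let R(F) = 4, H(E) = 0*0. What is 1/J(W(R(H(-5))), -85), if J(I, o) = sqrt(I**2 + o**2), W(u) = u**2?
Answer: sqrt(7481)/7481 ≈ 0.011562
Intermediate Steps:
H(E) = 0
1/J(W(R(H(-5))), -85) = 1/(sqrt((4**2)**2 + (-85)**2)) = 1/(sqrt(16**2 + 7225)) = 1/(sqrt(256 + 7225)) = 1/(sqrt(7481)) = sqrt(7481)/7481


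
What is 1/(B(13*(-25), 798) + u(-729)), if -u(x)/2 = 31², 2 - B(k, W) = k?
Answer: -1/1595 ≈ -0.00062696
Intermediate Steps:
B(k, W) = 2 - k
u(x) = -1922 (u(x) = -2*31² = -2*961 = -1922)
1/(B(13*(-25), 798) + u(-729)) = 1/((2 - 13*(-25)) - 1922) = 1/((2 - 1*(-325)) - 1922) = 1/((2 + 325) - 1922) = 1/(327 - 1922) = 1/(-1595) = -1/1595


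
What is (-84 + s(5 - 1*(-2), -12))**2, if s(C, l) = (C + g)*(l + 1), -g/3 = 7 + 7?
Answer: 90601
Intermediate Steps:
g = -42 (g = -3*(7 + 7) = -3*14 = -42)
s(C, l) = (1 + l)*(-42 + C) (s(C, l) = (C - 42)*(l + 1) = (-42 + C)*(1 + l) = (1 + l)*(-42 + C))
(-84 + s(5 - 1*(-2), -12))**2 = (-84 + (-42 + (5 - 1*(-2)) - 42*(-12) + (5 - 1*(-2))*(-12)))**2 = (-84 + (-42 + (5 + 2) + 504 + (5 + 2)*(-12)))**2 = (-84 + (-42 + 7 + 504 + 7*(-12)))**2 = (-84 + (-42 + 7 + 504 - 84))**2 = (-84 + 385)**2 = 301**2 = 90601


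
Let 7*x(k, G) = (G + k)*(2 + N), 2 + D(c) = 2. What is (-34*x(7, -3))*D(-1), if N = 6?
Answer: 0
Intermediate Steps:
D(c) = 0 (D(c) = -2 + 2 = 0)
x(k, G) = 8*G/7 + 8*k/7 (x(k, G) = ((G + k)*(2 + 6))/7 = ((G + k)*8)/7 = (8*G + 8*k)/7 = 8*G/7 + 8*k/7)
(-34*x(7, -3))*D(-1) = -34*((8/7)*(-3) + (8/7)*7)*0 = -34*(-24/7 + 8)*0 = -34*32/7*0 = -1088/7*0 = 0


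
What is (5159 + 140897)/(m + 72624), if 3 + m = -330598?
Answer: -146056/257977 ≈ -0.56616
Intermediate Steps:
m = -330601 (m = -3 - 330598 = -330601)
(5159 + 140897)/(m + 72624) = (5159 + 140897)/(-330601 + 72624) = 146056/(-257977) = 146056*(-1/257977) = -146056/257977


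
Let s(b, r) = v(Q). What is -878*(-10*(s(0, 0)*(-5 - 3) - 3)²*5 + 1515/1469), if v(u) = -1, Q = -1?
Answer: 1610897330/1469 ≈ 1.0966e+6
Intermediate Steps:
s(b, r) = -1
-878*(-10*(s(0, 0)*(-5 - 3) - 3)²*5 + 1515/1469) = -878*(-10*(-(-5 - 3) - 3)²*5 + 1515/1469) = -878*(-10*(-1*(-8) - 3)²*5 + 1515*(1/1469)) = -878*(-10*(8 - 3)²*5 + 1515/1469) = -878*(-10*5²*5 + 1515/1469) = -878*(-10*25*5 + 1515/1469) = -878*(-250*5 + 1515/1469) = -878*(-1250 + 1515/1469) = -878*(-1834735/1469) = 1610897330/1469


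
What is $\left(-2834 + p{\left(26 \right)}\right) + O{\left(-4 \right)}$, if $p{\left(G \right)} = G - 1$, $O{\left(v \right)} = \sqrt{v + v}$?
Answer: $-2809 + 2 i \sqrt{2} \approx -2809.0 + 2.8284 i$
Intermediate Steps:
$O{\left(v \right)} = \sqrt{2} \sqrt{v}$ ($O{\left(v \right)} = \sqrt{2 v} = \sqrt{2} \sqrt{v}$)
$p{\left(G \right)} = -1 + G$
$\left(-2834 + p{\left(26 \right)}\right) + O{\left(-4 \right)} = \left(-2834 + \left(-1 + 26\right)\right) + \sqrt{2} \sqrt{-4} = \left(-2834 + 25\right) + \sqrt{2} \cdot 2 i = -2809 + 2 i \sqrt{2}$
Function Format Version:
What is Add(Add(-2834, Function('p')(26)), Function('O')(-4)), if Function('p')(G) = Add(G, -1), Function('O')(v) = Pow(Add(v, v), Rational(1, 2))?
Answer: Add(-2809, Mul(2, I, Pow(2, Rational(1, 2)))) ≈ Add(-2809.0, Mul(2.8284, I))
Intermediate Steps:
Function('O')(v) = Mul(Pow(2, Rational(1, 2)), Pow(v, Rational(1, 2))) (Function('O')(v) = Pow(Mul(2, v), Rational(1, 2)) = Mul(Pow(2, Rational(1, 2)), Pow(v, Rational(1, 2))))
Function('p')(G) = Add(-1, G)
Add(Add(-2834, Function('p')(26)), Function('O')(-4)) = Add(Add(-2834, Add(-1, 26)), Mul(Pow(2, Rational(1, 2)), Pow(-4, Rational(1, 2)))) = Add(Add(-2834, 25), Mul(Pow(2, Rational(1, 2)), Mul(2, I))) = Add(-2809, Mul(2, I, Pow(2, Rational(1, 2))))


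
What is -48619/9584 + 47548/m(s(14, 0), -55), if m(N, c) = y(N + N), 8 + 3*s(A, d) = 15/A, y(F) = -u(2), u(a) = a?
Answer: -227898635/9584 ≈ -23779.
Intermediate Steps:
y(F) = -2 (y(F) = -1*2 = -2)
s(A, d) = -8/3 + 5/A (s(A, d) = -8/3 + (15/A)/3 = -8/3 + 5/A)
m(N, c) = -2
-48619/9584 + 47548/m(s(14, 0), -55) = -48619/9584 + 47548/(-2) = -48619*1/9584 + 47548*(-½) = -48619/9584 - 23774 = -227898635/9584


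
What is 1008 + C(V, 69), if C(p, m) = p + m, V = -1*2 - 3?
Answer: 1072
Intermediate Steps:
V = -5 (V = -2 - 3 = -5)
C(p, m) = m + p
1008 + C(V, 69) = 1008 + (69 - 5) = 1008 + 64 = 1072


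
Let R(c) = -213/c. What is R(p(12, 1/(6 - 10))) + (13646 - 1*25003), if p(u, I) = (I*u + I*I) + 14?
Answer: -671199/59 ≈ -11376.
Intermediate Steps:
p(u, I) = 14 + I² + I*u (p(u, I) = (I*u + I²) + 14 = (I² + I*u) + 14 = 14 + I² + I*u)
R(p(12, 1/(6 - 10))) + (13646 - 1*25003) = -213/(14 + (1/(6 - 10))² + 12/(6 - 10)) + (13646 - 1*25003) = -213/(14 + (1/(-4))² + 12/(-4)) + (13646 - 25003) = -213/(14 + (-¼)² - ¼*12) - 11357 = -213/(14 + 1/16 - 3) - 11357 = -213/177/16 - 11357 = -213*16/177 - 11357 = -1136/59 - 11357 = -671199/59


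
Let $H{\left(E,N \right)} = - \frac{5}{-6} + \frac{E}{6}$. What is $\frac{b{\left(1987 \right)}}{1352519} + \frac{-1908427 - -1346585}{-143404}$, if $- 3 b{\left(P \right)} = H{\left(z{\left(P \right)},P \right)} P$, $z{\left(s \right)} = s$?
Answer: $\frac{1092552307829}{290934952014} \approx 3.7553$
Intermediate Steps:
$H{\left(E,N \right)} = \frac{5}{6} + \frac{E}{6}$ ($H{\left(E,N \right)} = \left(-5\right) \left(- \frac{1}{6}\right) + E \frac{1}{6} = \frac{5}{6} + \frac{E}{6}$)
$b{\left(P \right)} = - \frac{P \left(\frac{5}{6} + \frac{P}{6}\right)}{3}$ ($b{\left(P \right)} = - \frac{\left(\frac{5}{6} + \frac{P}{6}\right) P}{3} = - \frac{P \left(\frac{5}{6} + \frac{P}{6}\right)}{3}$)
$\frac{b{\left(1987 \right)}}{1352519} + \frac{-1908427 - -1346585}{-143404} = \frac{\left(- \frac{1}{18}\right) 1987 \left(5 + 1987\right)}{1352519} + \frac{-1908427 - -1346585}{-143404} = \left(- \frac{1}{18}\right) 1987 \cdot 1992 \cdot \frac{1}{1352519} + \left(-1908427 + 1346585\right) \left(- \frac{1}{143404}\right) = \left(- \frac{659684}{3}\right) \frac{1}{1352519} - - \frac{280921}{71702} = - \frac{659684}{4057557} + \frac{280921}{71702} = \frac{1092552307829}{290934952014}$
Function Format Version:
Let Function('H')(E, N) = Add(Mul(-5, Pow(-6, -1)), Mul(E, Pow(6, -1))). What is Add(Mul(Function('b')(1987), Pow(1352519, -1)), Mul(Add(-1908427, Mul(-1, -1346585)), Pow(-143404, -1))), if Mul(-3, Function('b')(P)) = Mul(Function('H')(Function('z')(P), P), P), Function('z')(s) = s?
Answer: Rational(1092552307829, 290934952014) ≈ 3.7553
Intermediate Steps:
Function('H')(E, N) = Add(Rational(5, 6), Mul(Rational(1, 6), E)) (Function('H')(E, N) = Add(Mul(-5, Rational(-1, 6)), Mul(E, Rational(1, 6))) = Add(Rational(5, 6), Mul(Rational(1, 6), E)))
Function('b')(P) = Mul(Rational(-1, 3), P, Add(Rational(5, 6), Mul(Rational(1, 6), P))) (Function('b')(P) = Mul(Rational(-1, 3), Mul(Add(Rational(5, 6), Mul(Rational(1, 6), P)), P)) = Mul(Rational(-1, 3), Mul(P, Add(Rational(5, 6), Mul(Rational(1, 6), P)))) = Mul(Rational(-1, 3), P, Add(Rational(5, 6), Mul(Rational(1, 6), P))))
Add(Mul(Function('b')(1987), Pow(1352519, -1)), Mul(Add(-1908427, Mul(-1, -1346585)), Pow(-143404, -1))) = Add(Mul(Mul(Rational(-1, 18), 1987, Add(5, 1987)), Pow(1352519, -1)), Mul(Add(-1908427, Mul(-1, -1346585)), Pow(-143404, -1))) = Add(Mul(Mul(Rational(-1, 18), 1987, 1992), Rational(1, 1352519)), Mul(Add(-1908427, 1346585), Rational(-1, 143404))) = Add(Mul(Rational(-659684, 3), Rational(1, 1352519)), Mul(-561842, Rational(-1, 143404))) = Add(Rational(-659684, 4057557), Rational(280921, 71702)) = Rational(1092552307829, 290934952014)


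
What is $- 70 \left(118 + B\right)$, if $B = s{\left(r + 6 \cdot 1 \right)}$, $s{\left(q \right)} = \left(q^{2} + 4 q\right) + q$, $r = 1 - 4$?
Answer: $-9940$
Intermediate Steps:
$r = -3$ ($r = 1 - 4 = -3$)
$s{\left(q \right)} = q^{2} + 5 q$
$B = 24$ ($B = \left(-3 + 6 \cdot 1\right) \left(5 + \left(-3 + 6 \cdot 1\right)\right) = \left(-3 + 6\right) \left(5 + \left(-3 + 6\right)\right) = 3 \left(5 + 3\right) = 3 \cdot 8 = 24$)
$- 70 \left(118 + B\right) = - 70 \left(118 + 24\right) = \left(-70\right) 142 = -9940$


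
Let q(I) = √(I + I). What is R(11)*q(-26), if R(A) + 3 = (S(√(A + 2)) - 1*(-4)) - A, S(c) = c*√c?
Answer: 2*I*√13*(-10 + 13^(¾)) ≈ -22.741*I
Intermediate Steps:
S(c) = c^(3/2)
q(I) = √2*√I (q(I) = √(2*I) = √2*√I)
R(A) = 1 + (2 + A)^(¾) - A (R(A) = -3 + (((√(A + 2))^(3/2) - 1*(-4)) - A) = -3 + (((√(2 + A))^(3/2) + 4) - A) = -3 + (((2 + A)^(¾) + 4) - A) = -3 + ((4 + (2 + A)^(¾)) - A) = -3 + (4 + (2 + A)^(¾) - A) = 1 + (2 + A)^(¾) - A)
R(11)*q(-26) = (1 + (2 + 11)^(¾) - 1*11)*(√2*√(-26)) = (1 + 13^(¾) - 11)*(√2*(I*√26)) = (-10 + 13^(¾))*(2*I*√13) = 2*I*√13*(-10 + 13^(¾))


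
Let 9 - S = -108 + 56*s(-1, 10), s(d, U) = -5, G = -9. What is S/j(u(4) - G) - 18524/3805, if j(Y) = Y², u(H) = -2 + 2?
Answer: 10141/308205 ≈ 0.032903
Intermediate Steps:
u(H) = 0
S = 397 (S = 9 - (-108 + 56*(-5)) = 9 - (-108 - 280) = 9 - 1*(-388) = 9 + 388 = 397)
S/j(u(4) - G) - 18524/3805 = 397/((0 - 1*(-9))²) - 18524/3805 = 397/((0 + 9)²) - 18524*1/3805 = 397/(9²) - 18524/3805 = 397/81 - 18524/3805 = 10141/308205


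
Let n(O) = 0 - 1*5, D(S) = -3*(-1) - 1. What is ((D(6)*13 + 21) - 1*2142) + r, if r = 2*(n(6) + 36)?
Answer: -2033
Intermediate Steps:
D(S) = 2 (D(S) = 3 - 1 = 2)
n(O) = -5 (n(O) = 0 - 5 = -5)
r = 62 (r = 2*(-5 + 36) = 2*31 = 62)
((D(6)*13 + 21) - 1*2142) + r = ((2*13 + 21) - 1*2142) + 62 = ((26 + 21) - 2142) + 62 = (47 - 2142) + 62 = -2095 + 62 = -2033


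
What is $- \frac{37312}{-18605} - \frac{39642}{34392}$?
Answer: $\frac{90949149}{106643860} \approx 0.85283$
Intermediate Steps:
$- \frac{37312}{-18605} - \frac{39642}{34392} = \left(-37312\right) \left(- \frac{1}{18605}\right) - \frac{6607}{5732} = \frac{37312}{18605} - \frac{6607}{5732} = \frac{90949149}{106643860}$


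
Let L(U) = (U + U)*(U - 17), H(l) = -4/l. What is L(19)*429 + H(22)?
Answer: 358642/11 ≈ 32604.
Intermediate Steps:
L(U) = 2*U*(-17 + U) (L(U) = (2*U)*(-17 + U) = 2*U*(-17 + U))
L(19)*429 + H(22) = (2*19*(-17 + 19))*429 - 4/22 = (2*19*2)*429 - 4*1/22 = 76*429 - 2/11 = 32604 - 2/11 = 358642/11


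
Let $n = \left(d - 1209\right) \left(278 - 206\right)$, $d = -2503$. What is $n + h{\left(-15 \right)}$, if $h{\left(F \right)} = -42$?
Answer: $-267306$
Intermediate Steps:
$n = -267264$ ($n = \left(-2503 - 1209\right) \left(278 - 206\right) = \left(-3712\right) 72 = -267264$)
$n + h{\left(-15 \right)} = -267264 - 42 = -267306$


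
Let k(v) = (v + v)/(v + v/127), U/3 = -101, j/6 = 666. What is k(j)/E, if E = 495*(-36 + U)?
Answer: -127/10739520 ≈ -1.1825e-5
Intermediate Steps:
j = 3996 (j = 6*666 = 3996)
U = -303 (U = 3*(-101) = -303)
k(v) = 127/64 (k(v) = (2*v)/(v + v*(1/127)) = (2*v)/(v + v/127) = (2*v)/((128*v/127)) = (2*v)*(127/(128*v)) = 127/64)
E = -167805 (E = 495*(-36 - 303) = 495*(-339) = -167805)
k(j)/E = (127/64)/(-167805) = (127/64)*(-1/167805) = -127/10739520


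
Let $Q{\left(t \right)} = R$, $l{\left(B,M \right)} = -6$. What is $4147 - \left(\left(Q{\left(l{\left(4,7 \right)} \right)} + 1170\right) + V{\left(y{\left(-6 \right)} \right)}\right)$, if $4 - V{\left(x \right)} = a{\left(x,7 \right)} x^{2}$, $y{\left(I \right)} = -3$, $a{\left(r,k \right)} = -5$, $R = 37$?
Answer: $2891$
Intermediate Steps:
$Q{\left(t \right)} = 37$
$V{\left(x \right)} = 4 + 5 x^{2}$ ($V{\left(x \right)} = 4 - - 5 x^{2} = 4 + 5 x^{2}$)
$4147 - \left(\left(Q{\left(l{\left(4,7 \right)} \right)} + 1170\right) + V{\left(y{\left(-6 \right)} \right)}\right) = 4147 - \left(\left(37 + 1170\right) + \left(4 + 5 \left(-3\right)^{2}\right)\right) = 4147 - \left(1207 + \left(4 + 5 \cdot 9\right)\right) = 4147 - \left(1207 + \left(4 + 45\right)\right) = 4147 - \left(1207 + 49\right) = 4147 - 1256 = 2891$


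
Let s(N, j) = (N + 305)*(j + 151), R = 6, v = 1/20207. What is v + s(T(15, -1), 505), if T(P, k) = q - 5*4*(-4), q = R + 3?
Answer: 5222782049/20207 ≈ 2.5846e+5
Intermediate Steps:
v = 1/20207 ≈ 4.9488e-5
q = 9 (q = 6 + 3 = 9)
T(P, k) = 89 (T(P, k) = 9 - 5*4*(-4) = 9 - 20*(-4) = 9 - 1*(-80) = 9 + 80 = 89)
s(N, j) = (151 + j)*(305 + N) (s(N, j) = (305 + N)*(151 + j) = (151 + j)*(305 + N))
v + s(T(15, -1), 505) = 1/20207 + (46055 + 151*89 + 305*505 + 89*505) = 1/20207 + (46055 + 13439 + 154025 + 44945) = 1/20207 + 258464 = 5222782049/20207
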